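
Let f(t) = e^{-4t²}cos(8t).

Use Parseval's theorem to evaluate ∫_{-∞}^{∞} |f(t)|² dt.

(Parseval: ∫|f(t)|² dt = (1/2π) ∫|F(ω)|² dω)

∫|f(t)|² dt = \frac{\sqrt{2} \sqrt{\pi} \left(1 + e^{8}\right)}{8 e^{8}}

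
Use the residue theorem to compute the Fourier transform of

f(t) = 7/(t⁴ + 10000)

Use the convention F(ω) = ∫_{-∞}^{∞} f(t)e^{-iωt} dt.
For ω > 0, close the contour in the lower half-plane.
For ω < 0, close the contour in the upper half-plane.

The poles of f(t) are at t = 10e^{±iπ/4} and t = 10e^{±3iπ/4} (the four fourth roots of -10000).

Let g(z) = f(z)e^{-iωz}; for large |z| the factor e^{-iωz} decays in the lower half-plane when ω > 0 and in the upper half-plane when ω < 0.

Case ω > 0 (lower half-plane, clockwise contour ⇒ F(ω) = -2πi·ΣRes):
  Res_{z = - 5 \sqrt{2} - 5 \sqrt{2} i} g(z) = \frac{7 \sqrt{2} i \left(1 - i\right) e^{5 \sqrt{2} \omega \left(-1 + i\right)}}{8000}
  Res_{z = 5 \sqrt{2} - 5 \sqrt{2} i} g(z) = \frac{7 \sqrt{2} i \left(1 + i\right) e^{- 5 \sqrt{2} \omega \left(1 + i\right)}}{8000}
  F(ω) = -2πi·ΣRes = \frac{7 \sqrt{2} \pi \left(1 - i\right) \left(e^{10 \sqrt{2} i \omega} + i\right) e^{- 5 \sqrt{2} \omega \left(1 + i\right)}}{4000} = \frac{7 \pi e^{- 5 \sqrt{2} \omega} \sin{\left(5 \sqrt{2} \omega + \frac{\pi}{4} \right)}}{1000}

Case ω < 0 (upper half-plane, counterclockwise contour ⇒ F(ω) = +2πi·ΣRes):
  Res_{z = 5 \sqrt{2} + 5 \sqrt{2} i} g(z) = \frac{7 \sqrt{2} i \left(-1 + i\right) e^{5 \sqrt{2} \omega \left(1 - i\right)}}{8000}
  Res_{z = - 5 \sqrt{2} + 5 \sqrt{2} i} g(z) = \frac{7 \sqrt{2} \left(1 - i\right) e^{5 \sqrt{2} \omega \left(1 + i\right)}}{8000}
  F(ω) = 2πi·ΣRes = - \frac{7 \sqrt{2} i \pi \left(i \left(1 - i\right) e^{5 \sqrt{2} \omega \left(1 - i\right)} - \left(1 - i\right) e^{5 \sqrt{2} \omega \left(1 + i\right)}\right)}{4000} = \frac{7 \pi e^{5 \sqrt{2} \omega} \cos{\left(5 \sqrt{2} \omega + \frac{\pi}{4} \right)}}{1000}

Both cases combine into a single formula in |ω|:

F(ω) = \frac{7 \pi e^{- 5 \sqrt{2} \left|{\omega}\right|} \sin{\left(5 \sqrt{2} \left|{\omega}\right| + \frac{\pi}{4} \right)}}{1000}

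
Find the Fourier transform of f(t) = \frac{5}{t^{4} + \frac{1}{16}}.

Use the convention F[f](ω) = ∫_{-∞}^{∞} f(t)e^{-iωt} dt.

F(ω) = 40 \pi e^{- \frac{\sqrt{2} \left|{\omega}\right|}{4}} \sin{\left(\frac{\sqrt{2} \left|{\omega}\right|}{4} + \frac{\pi}{4} \right)}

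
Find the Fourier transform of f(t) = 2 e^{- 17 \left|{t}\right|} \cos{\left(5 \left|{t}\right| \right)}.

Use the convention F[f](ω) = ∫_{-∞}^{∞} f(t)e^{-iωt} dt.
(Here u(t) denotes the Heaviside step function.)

F(ω) = \frac{68 \left(\omega^{2} + 314\right)}{\omega^{4} + 528 \omega^{2} + 98596}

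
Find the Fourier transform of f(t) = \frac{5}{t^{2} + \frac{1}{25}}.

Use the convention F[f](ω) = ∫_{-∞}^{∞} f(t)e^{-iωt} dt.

F(ω) = 25 \pi e^{- \frac{\left|{\omega}\right|}{5}}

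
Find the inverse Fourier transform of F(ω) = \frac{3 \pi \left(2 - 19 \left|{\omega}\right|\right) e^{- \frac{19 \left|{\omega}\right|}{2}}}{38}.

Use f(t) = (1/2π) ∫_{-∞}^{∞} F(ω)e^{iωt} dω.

f(t) = \frac{3 t^{2}}{\left(t^{2} + \frac{361}{4}\right)^{2}}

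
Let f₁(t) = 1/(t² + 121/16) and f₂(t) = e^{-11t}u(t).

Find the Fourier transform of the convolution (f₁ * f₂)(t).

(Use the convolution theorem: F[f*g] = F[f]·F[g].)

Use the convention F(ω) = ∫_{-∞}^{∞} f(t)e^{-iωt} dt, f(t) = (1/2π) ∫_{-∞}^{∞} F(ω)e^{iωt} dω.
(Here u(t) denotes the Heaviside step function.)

F[f₁*f₂](ω) = \frac{4 \pi e^{- \frac{11 \left|{\omega}\right|}{4}}}{11 \left(i \omega + 11\right)}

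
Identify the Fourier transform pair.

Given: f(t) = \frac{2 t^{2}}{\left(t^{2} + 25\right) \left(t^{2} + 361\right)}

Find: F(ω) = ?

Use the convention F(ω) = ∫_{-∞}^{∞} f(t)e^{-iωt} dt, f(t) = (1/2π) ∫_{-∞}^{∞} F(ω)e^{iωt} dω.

F(ω) = \frac{\pi \left(19 - 5 e^{14 \left|{\omega}\right|}\right) e^{- 19 \left|{\omega}\right|}}{168}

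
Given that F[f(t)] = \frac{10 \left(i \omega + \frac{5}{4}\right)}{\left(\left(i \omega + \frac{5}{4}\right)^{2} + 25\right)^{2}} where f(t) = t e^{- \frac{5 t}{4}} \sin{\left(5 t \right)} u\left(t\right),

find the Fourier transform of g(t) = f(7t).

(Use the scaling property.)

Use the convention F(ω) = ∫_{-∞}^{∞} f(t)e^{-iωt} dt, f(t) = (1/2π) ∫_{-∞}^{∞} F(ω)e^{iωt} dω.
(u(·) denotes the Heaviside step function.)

F[g](ω) = \frac{31360 \left(4 i \omega + 35\right)}{\left(\left(4 i \omega + 35\right)^{2} + 19600\right)^{2}}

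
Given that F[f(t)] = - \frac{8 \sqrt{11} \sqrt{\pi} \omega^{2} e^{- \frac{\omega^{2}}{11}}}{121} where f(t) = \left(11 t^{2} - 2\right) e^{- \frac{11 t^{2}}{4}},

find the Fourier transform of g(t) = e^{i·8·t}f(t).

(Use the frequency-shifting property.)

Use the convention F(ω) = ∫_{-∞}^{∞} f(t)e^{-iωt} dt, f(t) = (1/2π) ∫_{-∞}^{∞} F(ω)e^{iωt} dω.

F[g](ω) = - \frac{8 \sqrt{11} \sqrt{\pi} \left(\omega - 8\right)^{2} e^{- \frac{\left(\omega - 8\right)^{2}}{11}}}{121}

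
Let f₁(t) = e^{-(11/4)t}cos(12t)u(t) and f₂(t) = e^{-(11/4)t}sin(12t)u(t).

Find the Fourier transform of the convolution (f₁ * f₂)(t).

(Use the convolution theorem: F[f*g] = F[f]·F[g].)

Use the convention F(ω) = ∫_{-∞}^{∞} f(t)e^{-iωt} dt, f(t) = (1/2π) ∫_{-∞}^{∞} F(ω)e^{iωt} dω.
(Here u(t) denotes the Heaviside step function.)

F[f₁*f₂](ω) = \frac{768 \left(4 i \omega + 11\right)}{\left(\left(4 i \omega + 11\right)^{2} + 2304\right)^{2}}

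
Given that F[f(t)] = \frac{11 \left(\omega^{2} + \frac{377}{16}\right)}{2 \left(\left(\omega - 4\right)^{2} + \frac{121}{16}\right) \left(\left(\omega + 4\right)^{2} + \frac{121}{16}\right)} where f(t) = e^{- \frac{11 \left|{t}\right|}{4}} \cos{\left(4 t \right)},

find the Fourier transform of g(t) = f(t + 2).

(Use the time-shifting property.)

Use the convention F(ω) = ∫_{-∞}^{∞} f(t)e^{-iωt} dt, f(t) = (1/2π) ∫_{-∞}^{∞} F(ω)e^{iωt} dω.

F[g](ω) = \frac{\left(1408 \omega^{2} + 33176\right) e^{2 i \omega}}{256 \omega^{4} - 4320 \omega^{2} + 142129}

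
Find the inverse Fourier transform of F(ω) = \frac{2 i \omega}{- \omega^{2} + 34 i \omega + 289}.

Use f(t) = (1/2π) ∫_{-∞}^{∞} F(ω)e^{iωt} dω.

f(t) = 2 \left(1 - 17 t\right) e^{- 17 t} u\left(t\right)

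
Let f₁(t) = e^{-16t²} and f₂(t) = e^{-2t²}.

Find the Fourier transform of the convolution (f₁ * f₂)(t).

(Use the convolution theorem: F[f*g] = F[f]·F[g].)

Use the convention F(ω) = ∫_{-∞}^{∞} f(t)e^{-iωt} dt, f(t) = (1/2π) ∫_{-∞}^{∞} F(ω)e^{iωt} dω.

F[f₁*f₂](ω) = \frac{\sqrt{2} \pi e^{- \frac{9 \omega^{2}}{64}}}{8}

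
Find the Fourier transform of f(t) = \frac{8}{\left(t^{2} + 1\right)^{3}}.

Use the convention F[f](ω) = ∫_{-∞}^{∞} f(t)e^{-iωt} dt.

F(ω) = \pi \left(\omega^{2} + 3 \left|{\omega}\right| + 3\right) e^{- \left|{\omega}\right|}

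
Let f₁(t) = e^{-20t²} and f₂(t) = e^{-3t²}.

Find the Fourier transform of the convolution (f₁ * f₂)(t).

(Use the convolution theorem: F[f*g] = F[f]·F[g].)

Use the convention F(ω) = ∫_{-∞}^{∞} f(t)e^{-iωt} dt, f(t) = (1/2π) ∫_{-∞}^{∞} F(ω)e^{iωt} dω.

F[f₁*f₂](ω) = \frac{\sqrt{15} \pi e^{- \frac{23 \omega^{2}}{240}}}{30}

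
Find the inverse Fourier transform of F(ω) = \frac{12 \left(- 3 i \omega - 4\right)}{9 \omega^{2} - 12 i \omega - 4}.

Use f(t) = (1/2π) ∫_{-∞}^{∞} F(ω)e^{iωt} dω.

f(t) = 4 \left(\frac{2 t}{3} + 1\right) e^{- \frac{2 t}{3}} u\left(t\right)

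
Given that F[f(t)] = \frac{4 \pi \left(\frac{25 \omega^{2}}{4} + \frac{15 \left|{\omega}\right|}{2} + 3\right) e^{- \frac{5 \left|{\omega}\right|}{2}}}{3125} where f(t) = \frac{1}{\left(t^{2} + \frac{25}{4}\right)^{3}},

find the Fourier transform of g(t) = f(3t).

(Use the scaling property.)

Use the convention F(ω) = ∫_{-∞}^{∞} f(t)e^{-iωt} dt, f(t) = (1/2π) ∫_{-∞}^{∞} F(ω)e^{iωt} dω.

F[g](ω) = \frac{\pi \left(25 \omega^{2} + 90 \left|{\omega}\right| + 108\right) e^{- \frac{5 \left|{\omega}\right|}{6}}}{84375}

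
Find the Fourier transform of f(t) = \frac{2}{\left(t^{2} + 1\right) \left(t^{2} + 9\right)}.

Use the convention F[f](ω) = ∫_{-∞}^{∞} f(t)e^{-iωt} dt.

F(ω) = \frac{\pi e^{- \left|{\omega}\right|}}{4} - \frac{\pi e^{- 3 \left|{\omega}\right|}}{12}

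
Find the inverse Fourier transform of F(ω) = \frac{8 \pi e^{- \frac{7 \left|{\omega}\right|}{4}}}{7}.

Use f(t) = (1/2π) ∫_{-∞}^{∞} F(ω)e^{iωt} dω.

f(t) = \frac{2}{t^{2} + \frac{49}{16}}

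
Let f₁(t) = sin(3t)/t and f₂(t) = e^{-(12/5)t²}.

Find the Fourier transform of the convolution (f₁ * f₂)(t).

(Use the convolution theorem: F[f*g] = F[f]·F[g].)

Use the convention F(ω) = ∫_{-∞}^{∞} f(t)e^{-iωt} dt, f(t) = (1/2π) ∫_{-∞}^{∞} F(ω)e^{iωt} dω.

F[f₁*f₂](ω) = \begin{cases} \frac{\sqrt{15} \pi^{\frac{3}{2}} e^{- \frac{5 \omega^{2}}{48}}}{6} & \text{for}\: \omega > -3 \wedge \omega < 3 \\0 & \text{otherwise} \end{cases}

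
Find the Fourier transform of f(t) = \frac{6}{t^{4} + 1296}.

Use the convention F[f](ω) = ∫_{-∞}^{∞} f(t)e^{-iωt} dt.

F(ω) = \frac{\pi e^{- 3 \sqrt{2} \left|{\omega}\right|} \sin{\left(3 \sqrt{2} \left|{\omega}\right| + \frac{\pi}{4} \right)}}{36}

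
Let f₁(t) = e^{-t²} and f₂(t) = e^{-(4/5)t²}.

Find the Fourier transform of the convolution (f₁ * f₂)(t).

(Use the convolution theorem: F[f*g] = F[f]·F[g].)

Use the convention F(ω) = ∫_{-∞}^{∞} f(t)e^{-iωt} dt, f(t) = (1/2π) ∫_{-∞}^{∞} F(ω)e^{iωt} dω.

F[f₁*f₂](ω) = \frac{\sqrt{5} \pi e^{- \frac{9 \omega^{2}}{16}}}{2}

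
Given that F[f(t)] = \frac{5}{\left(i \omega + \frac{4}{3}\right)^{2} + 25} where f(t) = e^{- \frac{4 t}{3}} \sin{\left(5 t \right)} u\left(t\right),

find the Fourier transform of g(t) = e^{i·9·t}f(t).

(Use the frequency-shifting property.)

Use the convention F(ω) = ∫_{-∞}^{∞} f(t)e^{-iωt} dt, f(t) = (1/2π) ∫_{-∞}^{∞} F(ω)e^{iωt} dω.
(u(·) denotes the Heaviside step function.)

F[g](ω) = \frac{45}{\left(3 i \left(\omega - 9\right) + 4\right)^{2} + 225}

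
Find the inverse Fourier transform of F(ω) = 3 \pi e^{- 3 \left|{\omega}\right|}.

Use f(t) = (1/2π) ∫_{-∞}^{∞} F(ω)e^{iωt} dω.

f(t) = \frac{9}{t^{2} + 9}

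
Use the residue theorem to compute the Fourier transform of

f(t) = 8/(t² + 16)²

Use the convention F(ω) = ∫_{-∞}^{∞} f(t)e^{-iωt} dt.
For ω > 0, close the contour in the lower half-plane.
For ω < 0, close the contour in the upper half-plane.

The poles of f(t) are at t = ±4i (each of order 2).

Let g(z) = f(z)e^{-iωz}; for large |z| the factor e^{-iωz} decays in the lower half-plane when ω > 0 and in the upper half-plane when ω < 0.

Case ω > 0 (lower half-plane, clockwise contour ⇒ F(ω) = -2πi·ΣRes):
  Res_{z = - 4 i} g(z) = \frac{i \left(4 \omega + 1\right) e^{- 4 \omega}}{32} (pole of order 2)
  F(ω) = -2πi·ΣRes = \frac{\pi \left(4 \omega + 1\right) e^{- 4 \omega}}{16}

Case ω < 0 (upper half-plane, counterclockwise contour ⇒ F(ω) = +2πi·ΣRes):
  Res_{z = 4 i} g(z) = \frac{i \left(4 \omega - 1\right) e^{4 \omega}}{32} (pole of order 2)
  F(ω) = 2πi·ΣRes = \frac{\pi \left(1 - 4 \omega\right) e^{4 \omega}}{16}

Both cases combine into a single formula in |ω|:

F(ω) = \frac{\pi \left(4 \left|{\omega}\right| + 1\right) e^{- 4 \left|{\omega}\right|}}{16}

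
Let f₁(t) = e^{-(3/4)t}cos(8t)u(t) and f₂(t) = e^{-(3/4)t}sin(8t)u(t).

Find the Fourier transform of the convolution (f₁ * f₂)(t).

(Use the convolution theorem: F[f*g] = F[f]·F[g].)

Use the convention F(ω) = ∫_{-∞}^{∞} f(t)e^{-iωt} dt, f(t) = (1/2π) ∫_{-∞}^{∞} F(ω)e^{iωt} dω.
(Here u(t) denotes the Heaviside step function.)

F[f₁*f₂](ω) = \frac{512 \left(4 i \omega + 3\right)}{\left(\left(4 i \omega + 3\right)^{2} + 1024\right)^{2}}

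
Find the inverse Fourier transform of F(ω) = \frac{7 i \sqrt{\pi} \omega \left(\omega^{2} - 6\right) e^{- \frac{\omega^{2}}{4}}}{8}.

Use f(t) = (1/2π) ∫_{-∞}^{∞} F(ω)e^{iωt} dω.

f(t) = 7 t^{3} e^{- t^{2}}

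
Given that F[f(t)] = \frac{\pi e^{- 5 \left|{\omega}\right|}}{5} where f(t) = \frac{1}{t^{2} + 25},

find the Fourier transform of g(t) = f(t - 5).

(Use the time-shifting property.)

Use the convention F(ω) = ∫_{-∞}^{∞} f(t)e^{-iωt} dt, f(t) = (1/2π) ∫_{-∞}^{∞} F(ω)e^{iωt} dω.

F[g](ω) = \frac{\pi e^{- 5 i \omega - 5 \left|{\omega}\right|}}{5}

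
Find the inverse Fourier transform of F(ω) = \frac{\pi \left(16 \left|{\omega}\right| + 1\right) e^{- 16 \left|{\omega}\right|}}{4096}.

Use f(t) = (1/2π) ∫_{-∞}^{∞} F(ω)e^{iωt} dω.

f(t) = \frac{2}{\left(t^{2} + 256\right)^{2}}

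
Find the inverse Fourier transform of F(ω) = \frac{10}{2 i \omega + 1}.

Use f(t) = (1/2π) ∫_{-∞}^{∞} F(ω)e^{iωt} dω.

f(t) = 5 e^{- \frac{t}{2}} u\left(t\right)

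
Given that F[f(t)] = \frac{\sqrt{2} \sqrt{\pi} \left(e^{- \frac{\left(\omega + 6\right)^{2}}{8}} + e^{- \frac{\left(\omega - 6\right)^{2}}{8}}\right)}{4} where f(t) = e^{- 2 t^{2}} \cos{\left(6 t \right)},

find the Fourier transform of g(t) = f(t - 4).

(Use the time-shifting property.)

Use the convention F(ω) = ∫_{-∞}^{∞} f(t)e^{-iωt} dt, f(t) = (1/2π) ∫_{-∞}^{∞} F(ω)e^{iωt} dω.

F[g](ω) = \frac{\sqrt{2} \sqrt{\pi} \left(e^{3 \omega} + 1\right) e^{- \frac{\omega^{2}}{8} - \frac{3 \omega}{2} - 4 i \omega - \frac{9}{2}}}{4}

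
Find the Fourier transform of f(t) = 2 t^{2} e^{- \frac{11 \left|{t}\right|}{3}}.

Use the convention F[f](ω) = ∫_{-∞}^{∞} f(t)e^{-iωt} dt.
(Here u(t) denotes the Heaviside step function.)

F(ω) = \frac{2376 \left(121 - 27 \omega^{2}\right)}{\left(9 \omega^{2} + 121\right)^{3}}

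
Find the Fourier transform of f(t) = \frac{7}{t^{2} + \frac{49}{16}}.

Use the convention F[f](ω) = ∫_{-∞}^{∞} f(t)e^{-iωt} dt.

F(ω) = 4 \pi e^{- \frac{7 \left|{\omega}\right|}{4}}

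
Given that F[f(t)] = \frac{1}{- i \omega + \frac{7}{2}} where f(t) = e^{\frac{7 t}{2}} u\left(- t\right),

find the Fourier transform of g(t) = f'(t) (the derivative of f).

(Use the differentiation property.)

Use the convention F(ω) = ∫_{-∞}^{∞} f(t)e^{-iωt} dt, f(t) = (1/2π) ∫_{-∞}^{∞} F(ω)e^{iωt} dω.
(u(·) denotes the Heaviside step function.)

F[g](ω) = - \frac{2 \omega}{2 \omega + 7 i}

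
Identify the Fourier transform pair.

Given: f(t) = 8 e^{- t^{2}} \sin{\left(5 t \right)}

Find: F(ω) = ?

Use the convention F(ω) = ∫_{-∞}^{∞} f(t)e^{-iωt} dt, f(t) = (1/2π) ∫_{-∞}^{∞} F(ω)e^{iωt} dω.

F(ω) = 4 i \sqrt{\pi} \left(1 - e^{5 \omega}\right) e^{- \frac{\omega^{2}}{4} - \frac{5 \omega}{2} - \frac{25}{4}}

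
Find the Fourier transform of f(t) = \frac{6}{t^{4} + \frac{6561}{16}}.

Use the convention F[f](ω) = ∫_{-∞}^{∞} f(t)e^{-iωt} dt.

F(ω) = \frac{16 \pi e^{- \frac{9 \sqrt{2} \left|{\omega}\right|}{4}} \sin{\left(\frac{9 \sqrt{2} \left|{\omega}\right|}{4} + \frac{\pi}{4} \right)}}{243}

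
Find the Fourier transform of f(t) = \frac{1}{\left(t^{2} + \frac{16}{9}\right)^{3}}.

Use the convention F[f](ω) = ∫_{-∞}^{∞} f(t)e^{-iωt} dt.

F(ω) = \frac{27 \pi \left(16 \omega^{2} + 36 \left|{\omega}\right| + 27\right) e^{- \frac{4 \left|{\omega}\right|}{3}}}{8192}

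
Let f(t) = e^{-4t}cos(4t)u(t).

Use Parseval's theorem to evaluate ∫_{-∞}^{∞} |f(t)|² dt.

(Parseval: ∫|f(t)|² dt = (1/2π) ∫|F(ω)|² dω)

∫|f(t)|² dt = \frac{3}{32}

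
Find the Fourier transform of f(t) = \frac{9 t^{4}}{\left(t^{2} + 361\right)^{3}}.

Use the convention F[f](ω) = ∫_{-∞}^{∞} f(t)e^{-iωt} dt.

F(ω) = \frac{9 \pi \left(361 \omega^{2} - 95 \left|{\omega}\right| + 3\right) e^{- 19 \left|{\omega}\right|}}{152}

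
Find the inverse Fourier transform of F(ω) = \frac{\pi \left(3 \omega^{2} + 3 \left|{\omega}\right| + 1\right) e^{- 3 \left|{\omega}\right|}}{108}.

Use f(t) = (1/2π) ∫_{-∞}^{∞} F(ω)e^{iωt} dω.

f(t) = \frac{6}{\left(t^{2} + 9\right)^{3}}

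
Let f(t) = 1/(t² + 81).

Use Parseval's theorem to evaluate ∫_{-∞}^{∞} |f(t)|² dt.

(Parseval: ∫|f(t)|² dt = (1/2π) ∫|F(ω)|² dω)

∫|f(t)|² dt = \frac{\pi}{1458}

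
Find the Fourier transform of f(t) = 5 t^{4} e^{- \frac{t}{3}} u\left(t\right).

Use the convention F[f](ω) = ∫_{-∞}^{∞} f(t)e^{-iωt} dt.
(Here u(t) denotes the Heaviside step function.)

F(ω) = \frac{29160}{\left(3 i \omega + 1\right)^{5}}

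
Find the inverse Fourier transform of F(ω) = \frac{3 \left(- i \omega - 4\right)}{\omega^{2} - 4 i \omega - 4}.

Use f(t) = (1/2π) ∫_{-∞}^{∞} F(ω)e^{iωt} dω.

f(t) = 3 \left(2 t + 1\right) e^{- 2 t} u\left(t\right)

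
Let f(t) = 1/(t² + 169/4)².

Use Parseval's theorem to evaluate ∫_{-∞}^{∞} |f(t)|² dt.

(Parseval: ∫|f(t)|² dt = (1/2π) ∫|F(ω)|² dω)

∫|f(t)|² dt = \frac{40 \pi}{62748517}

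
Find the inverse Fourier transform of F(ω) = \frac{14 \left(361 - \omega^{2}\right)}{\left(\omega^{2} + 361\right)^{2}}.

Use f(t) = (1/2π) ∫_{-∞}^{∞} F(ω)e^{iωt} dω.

f(t) = 7 e^{- 19 \left|{t}\right|} \left|{t}\right|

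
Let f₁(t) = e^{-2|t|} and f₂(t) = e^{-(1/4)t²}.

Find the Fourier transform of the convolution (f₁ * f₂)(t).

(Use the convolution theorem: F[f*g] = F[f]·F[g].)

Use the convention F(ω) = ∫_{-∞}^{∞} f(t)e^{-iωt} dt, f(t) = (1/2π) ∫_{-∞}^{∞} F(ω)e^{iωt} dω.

F[f₁*f₂](ω) = \frac{8 \sqrt{\pi} e^{- \omega^{2}}}{\omega^{2} + 4}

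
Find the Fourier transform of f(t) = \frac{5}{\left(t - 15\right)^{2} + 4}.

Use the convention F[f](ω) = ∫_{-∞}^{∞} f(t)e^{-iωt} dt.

F(ω) = \frac{5 \pi e^{- 15 i \omega - 2 \left|{\omega}\right|}}{2}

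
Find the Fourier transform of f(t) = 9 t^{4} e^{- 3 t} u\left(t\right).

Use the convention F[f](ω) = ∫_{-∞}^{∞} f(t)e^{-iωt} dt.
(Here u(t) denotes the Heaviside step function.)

F(ω) = \frac{216}{\left(i \omega + 3\right)^{5}}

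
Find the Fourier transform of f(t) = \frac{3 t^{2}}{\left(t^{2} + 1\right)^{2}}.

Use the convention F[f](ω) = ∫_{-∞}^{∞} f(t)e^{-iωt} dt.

F(ω) = \frac{3 \pi \left(1 - \left|{\omega}\right|\right) e^{- \left|{\omega}\right|}}{2}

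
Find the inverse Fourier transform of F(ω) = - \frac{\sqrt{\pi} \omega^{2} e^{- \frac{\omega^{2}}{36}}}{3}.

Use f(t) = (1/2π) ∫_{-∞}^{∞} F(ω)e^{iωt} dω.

f(t) = 9 \left(36 t^{2} - 2\right) e^{- 9 t^{2}}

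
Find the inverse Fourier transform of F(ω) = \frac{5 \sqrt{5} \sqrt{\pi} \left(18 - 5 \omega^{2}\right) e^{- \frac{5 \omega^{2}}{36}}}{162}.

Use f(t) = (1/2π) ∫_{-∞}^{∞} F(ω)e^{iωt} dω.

f(t) = 6 t^{2} e^{- \frac{9 t^{2}}{5}}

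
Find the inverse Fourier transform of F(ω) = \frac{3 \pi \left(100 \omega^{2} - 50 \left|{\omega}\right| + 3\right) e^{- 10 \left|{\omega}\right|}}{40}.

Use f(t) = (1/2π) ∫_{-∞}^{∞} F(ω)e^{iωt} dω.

f(t) = \frac{6 t^{4}}{\left(t^{2} + 100\right)^{3}}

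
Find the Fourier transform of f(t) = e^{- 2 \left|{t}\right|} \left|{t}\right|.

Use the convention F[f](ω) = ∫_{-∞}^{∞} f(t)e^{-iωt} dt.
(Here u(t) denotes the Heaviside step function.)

F(ω) = \frac{2 \left(4 - \omega^{2}\right)}{\left(\omega^{2} + 4\right)^{2}}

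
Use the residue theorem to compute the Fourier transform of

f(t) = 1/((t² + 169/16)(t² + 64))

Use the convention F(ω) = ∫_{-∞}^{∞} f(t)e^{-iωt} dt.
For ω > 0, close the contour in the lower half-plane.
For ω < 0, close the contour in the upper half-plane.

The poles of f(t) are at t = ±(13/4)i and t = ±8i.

Let g(z) = f(z)e^{-iωz}; for large |z| the factor e^{-iωz} decays in the lower half-plane when ω > 0 and in the upper half-plane when ω < 0.

Case ω > 0 (lower half-plane, clockwise contour ⇒ F(ω) = -2πi·ΣRes):
  Res_{z = - \frac{13 i}{4}} g(z) = \frac{32 i e^{- \frac{13 \omega}{4}}}{11115}
  Res_{z = - 8 i} g(z) = - \frac{i e^{- 8 \omega}}{855}
  F(ω) = -2πi·ΣRes = - \frac{2 \pi e^{- 8 \omega}}{855} + \frac{64 \pi e^{- \frac{13 \omega}{4}}}{11115}

Case ω < 0 (upper half-plane, counterclockwise contour ⇒ F(ω) = +2πi·ΣRes):
  Res_{z = \frac{13 i}{4}} g(z) = - \frac{32 i e^{\frac{13 \omega}{4}}}{11115}
  Res_{z = 8 i} g(z) = \frac{i e^{8 \omega}}{855}
  F(ω) = 2πi·ΣRes = \frac{2 \pi \left(32 e^{\frac{13 \omega}{4}} - 13 e^{8 \omega}\right)}{11115}

Both cases combine into a single formula in |ω|:

F(ω) = - \frac{2 \pi e^{- 8 \left|{\omega}\right|}}{855} + \frac{64 \pi e^{- \frac{13 \left|{\omega}\right|}{4}}}{11115}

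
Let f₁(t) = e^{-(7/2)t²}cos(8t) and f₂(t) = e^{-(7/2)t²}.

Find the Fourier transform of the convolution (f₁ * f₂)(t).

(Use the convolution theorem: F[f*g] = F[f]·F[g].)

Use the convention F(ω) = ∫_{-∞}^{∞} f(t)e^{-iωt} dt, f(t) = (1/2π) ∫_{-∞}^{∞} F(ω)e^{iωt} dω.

F[f₁*f₂](ω) = \frac{\pi \left(e^{\frac{16 \omega}{7}} + 1\right) e^{- \frac{\omega^{2}}{7} - \frac{8 \omega}{7} - \frac{32}{7}}}{7}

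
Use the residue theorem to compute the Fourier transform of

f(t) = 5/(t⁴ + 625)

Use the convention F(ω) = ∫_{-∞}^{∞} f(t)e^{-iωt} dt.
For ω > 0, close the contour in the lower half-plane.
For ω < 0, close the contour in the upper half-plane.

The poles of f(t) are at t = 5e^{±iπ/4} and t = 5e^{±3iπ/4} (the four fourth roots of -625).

Let g(z) = f(z)e^{-iωz}; for large |z| the factor e^{-iωz} decays in the lower half-plane when ω > 0 and in the upper half-plane when ω < 0.

Case ω > 0 (lower half-plane, clockwise contour ⇒ F(ω) = -2πi·ΣRes):
  Res_{z = - \frac{5 \sqrt{2}}{2} - \frac{5 \sqrt{2} i}{2}} g(z) = \frac{\sqrt{2} i \left(1 - i\right) e^{\frac{5 \sqrt{2} \omega \left(-1 + i\right)}{2}}}{200}
  Res_{z = \frac{5 \sqrt{2}}{2} - \frac{5 \sqrt{2} i}{2}} g(z) = \frac{\sqrt{2} i \left(1 + i\right) e^{- \frac{5 \sqrt{2} \omega \left(1 + i\right)}{2}}}{200}
  F(ω) = -2πi·ΣRes = \frac{\sqrt{2} \pi \left(1 - i\right) \left(e^{5 \sqrt{2} i \omega} + i\right) e^{- \frac{5 \sqrt{2} \omega \left(1 + i\right)}{2}}}{100} = \frac{\pi e^{- \frac{5 \sqrt{2} \omega}{2}} \sin{\left(\frac{5 \sqrt{2} \omega}{2} + \frac{\pi}{4} \right)}}{25}

Case ω < 0 (upper half-plane, counterclockwise contour ⇒ F(ω) = +2πi·ΣRes):
  Res_{z = \frac{5 \sqrt{2}}{2} + \frac{5 \sqrt{2} i}{2}} g(z) = \frac{\sqrt{2} i \left(-1 + i\right) e^{\frac{5 \sqrt{2} \omega \left(1 - i\right)}{2}}}{200}
  Res_{z = - \frac{5 \sqrt{2}}{2} + \frac{5 \sqrt{2} i}{2}} g(z) = \frac{\sqrt{2} \left(1 - i\right) e^{\frac{5 \sqrt{2} \omega \left(1 + i\right)}{2}}}{200}
  F(ω) = 2πi·ΣRes = - \frac{\sqrt{2} i \pi \left(i \left(1 - i\right) e^{\frac{5 \sqrt{2} \omega \left(1 - i\right)}{2}} - \left(1 - i\right) e^{\frac{5 \sqrt{2} \omega \left(1 + i\right)}{2}}\right)}{100} = \frac{\pi e^{\frac{5 \sqrt{2} \omega}{2}} \cos{\left(\frac{5 \sqrt{2} \omega}{2} + \frac{\pi}{4} \right)}}{25}

Both cases combine into a single formula in |ω|:

F(ω) = \frac{\pi e^{- \frac{5 \sqrt{2} \left|{\omega}\right|}{2}} \sin{\left(\frac{5 \sqrt{2} \left|{\omega}\right|}{2} + \frac{\pi}{4} \right)}}{25}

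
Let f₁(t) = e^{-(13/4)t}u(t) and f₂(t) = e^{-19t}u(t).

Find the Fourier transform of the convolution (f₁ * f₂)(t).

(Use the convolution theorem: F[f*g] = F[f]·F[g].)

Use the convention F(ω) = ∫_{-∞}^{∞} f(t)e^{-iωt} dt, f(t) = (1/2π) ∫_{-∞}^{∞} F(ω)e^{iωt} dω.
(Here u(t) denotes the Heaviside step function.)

F[f₁*f₂](ω) = \frac{4}{\left(i \omega + 19\right) \left(4 i \omega + 13\right)}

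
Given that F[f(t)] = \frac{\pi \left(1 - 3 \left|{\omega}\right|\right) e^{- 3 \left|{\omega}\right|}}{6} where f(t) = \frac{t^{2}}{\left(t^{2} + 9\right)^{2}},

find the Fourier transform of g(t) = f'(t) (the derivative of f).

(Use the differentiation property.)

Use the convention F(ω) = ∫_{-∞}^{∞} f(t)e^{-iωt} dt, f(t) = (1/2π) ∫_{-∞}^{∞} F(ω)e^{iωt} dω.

F[g](ω) = \frac{i \pi \omega \left(1 - 3 \left|{\omega}\right|\right) e^{- 3 \left|{\omega}\right|}}{6}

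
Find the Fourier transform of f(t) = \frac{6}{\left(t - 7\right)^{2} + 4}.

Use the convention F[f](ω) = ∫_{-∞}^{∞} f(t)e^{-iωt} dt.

F(ω) = 3 \pi e^{- 7 i \omega - 2 \left|{\omega}\right|}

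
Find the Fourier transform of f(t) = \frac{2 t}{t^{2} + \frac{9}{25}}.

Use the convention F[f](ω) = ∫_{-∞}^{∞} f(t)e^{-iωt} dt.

F(ω) = - 2 i \pi e^{- \frac{3 \left|{\omega}\right|}{5}} \operatorname{sign}{\left(\omega \right)}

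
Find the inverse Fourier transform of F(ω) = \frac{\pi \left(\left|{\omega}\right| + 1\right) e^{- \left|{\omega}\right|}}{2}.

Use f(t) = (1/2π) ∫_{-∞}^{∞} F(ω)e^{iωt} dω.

f(t) = \frac{1}{\left(t^{2} + 1\right)^{2}}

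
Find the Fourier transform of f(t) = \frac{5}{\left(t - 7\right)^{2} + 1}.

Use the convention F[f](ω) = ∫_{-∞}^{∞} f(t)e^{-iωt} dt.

F(ω) = 5 \pi e^{- 7 i \omega - \left|{\omega}\right|}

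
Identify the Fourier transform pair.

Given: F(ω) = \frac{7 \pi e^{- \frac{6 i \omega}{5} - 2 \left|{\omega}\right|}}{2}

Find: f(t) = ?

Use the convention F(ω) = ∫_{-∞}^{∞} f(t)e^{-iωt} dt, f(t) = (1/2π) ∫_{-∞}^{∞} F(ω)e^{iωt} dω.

f(t) = \frac{7}{\left(t - \frac{6}{5}\right)^{2} + 4}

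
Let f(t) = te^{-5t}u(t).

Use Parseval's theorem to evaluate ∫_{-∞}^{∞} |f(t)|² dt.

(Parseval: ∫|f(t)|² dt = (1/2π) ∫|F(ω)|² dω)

∫|f(t)|² dt = \frac{1}{500}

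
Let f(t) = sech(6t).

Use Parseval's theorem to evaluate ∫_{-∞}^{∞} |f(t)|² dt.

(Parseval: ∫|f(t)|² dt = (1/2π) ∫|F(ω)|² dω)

∫|f(t)|² dt = \frac{1}{3}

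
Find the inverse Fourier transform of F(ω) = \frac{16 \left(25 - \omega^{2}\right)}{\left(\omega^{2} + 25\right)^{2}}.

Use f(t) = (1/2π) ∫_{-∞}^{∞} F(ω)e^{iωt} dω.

f(t) = 8 e^{- 5 \left|{t}\right|} \left|{t}\right|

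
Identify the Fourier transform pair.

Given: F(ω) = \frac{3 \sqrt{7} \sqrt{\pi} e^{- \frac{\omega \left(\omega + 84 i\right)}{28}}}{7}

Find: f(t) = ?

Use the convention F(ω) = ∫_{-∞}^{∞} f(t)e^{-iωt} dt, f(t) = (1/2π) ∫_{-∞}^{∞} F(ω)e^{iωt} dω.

f(t) = 3 e^{- 7 \left(t - 3\right)^{2}}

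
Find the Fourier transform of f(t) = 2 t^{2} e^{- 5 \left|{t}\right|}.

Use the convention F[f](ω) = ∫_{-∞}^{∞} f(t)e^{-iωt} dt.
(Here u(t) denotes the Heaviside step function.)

F(ω) = \frac{40 \left(25 - 3 \omega^{2}\right)}{\left(\omega^{2} + 25\right)^{3}}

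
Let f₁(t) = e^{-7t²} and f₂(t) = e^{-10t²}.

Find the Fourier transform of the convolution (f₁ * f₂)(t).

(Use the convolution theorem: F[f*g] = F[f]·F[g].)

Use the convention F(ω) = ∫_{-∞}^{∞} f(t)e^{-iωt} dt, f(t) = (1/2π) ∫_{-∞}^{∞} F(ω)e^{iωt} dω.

F[f₁*f₂](ω) = \frac{\sqrt{70} \pi e^{- \frac{17 \omega^{2}}{280}}}{70}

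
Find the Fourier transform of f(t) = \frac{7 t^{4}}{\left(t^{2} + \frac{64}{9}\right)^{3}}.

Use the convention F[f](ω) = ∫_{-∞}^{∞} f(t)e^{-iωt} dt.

F(ω) = \frac{7 \pi \left(64 \omega^{2} - 120 \left|{\omega}\right| + 27\right) e^{- \frac{8 \left|{\omega}\right|}{3}}}{192}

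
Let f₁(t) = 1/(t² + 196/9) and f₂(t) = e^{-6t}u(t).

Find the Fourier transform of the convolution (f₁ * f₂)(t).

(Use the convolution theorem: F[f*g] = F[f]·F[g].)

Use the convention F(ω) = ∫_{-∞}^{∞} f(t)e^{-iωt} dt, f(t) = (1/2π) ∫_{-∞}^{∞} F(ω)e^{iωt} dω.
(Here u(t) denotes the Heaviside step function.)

F[f₁*f₂](ω) = \frac{3 \pi e^{- \frac{14 \left|{\omega}\right|}{3}}}{14 \left(i \omega + 6\right)}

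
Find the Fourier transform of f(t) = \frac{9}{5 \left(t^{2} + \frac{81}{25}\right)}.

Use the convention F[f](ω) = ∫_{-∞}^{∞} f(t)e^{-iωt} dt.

F(ω) = \pi e^{- \frac{9 \left|{\omega}\right|}{5}}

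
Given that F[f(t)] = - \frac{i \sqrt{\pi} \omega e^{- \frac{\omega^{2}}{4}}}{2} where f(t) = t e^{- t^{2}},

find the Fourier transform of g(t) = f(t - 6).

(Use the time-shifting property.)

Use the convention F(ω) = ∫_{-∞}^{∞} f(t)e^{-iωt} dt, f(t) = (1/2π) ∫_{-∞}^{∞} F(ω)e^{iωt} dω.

F[g](ω) = - \frac{i \sqrt{\pi} \omega e^{- \frac{\omega \left(\omega + 24 i\right)}{4}}}{2}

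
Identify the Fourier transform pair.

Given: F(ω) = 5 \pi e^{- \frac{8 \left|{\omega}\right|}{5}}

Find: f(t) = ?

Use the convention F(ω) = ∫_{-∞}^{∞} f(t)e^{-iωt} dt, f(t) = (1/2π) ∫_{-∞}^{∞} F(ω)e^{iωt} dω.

f(t) = \frac{8}{t^{2} + \frac{64}{25}}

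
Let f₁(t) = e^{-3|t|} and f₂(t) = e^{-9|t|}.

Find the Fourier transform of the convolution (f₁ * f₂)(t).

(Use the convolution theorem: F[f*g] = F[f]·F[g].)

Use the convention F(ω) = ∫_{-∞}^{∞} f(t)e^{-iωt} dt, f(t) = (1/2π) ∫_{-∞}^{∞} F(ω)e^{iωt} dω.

F[f₁*f₂](ω) = \frac{108}{\left(\omega^{2} + 9\right) \left(\omega^{2} + 81\right)}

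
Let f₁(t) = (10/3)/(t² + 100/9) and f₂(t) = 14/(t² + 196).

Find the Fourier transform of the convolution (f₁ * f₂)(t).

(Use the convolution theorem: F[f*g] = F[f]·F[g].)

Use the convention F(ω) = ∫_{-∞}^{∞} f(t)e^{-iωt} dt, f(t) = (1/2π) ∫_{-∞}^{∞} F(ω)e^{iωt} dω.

F[f₁*f₂](ω) = \pi^{2} e^{- \frac{52 \left|{\omega}\right|}{3}}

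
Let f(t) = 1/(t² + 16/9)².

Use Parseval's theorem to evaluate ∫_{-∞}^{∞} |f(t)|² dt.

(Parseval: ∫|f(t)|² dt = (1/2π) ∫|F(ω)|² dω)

∫|f(t)|² dt = \frac{10935 \pi}{262144}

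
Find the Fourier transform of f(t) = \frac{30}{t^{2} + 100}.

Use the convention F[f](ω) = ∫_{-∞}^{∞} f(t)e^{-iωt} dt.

F(ω) = 3 \pi e^{- 10 \left|{\omega}\right|}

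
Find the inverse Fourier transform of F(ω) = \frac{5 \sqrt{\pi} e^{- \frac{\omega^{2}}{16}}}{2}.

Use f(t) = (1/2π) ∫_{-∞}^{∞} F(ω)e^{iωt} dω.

f(t) = 5 e^{- 4 t^{2}}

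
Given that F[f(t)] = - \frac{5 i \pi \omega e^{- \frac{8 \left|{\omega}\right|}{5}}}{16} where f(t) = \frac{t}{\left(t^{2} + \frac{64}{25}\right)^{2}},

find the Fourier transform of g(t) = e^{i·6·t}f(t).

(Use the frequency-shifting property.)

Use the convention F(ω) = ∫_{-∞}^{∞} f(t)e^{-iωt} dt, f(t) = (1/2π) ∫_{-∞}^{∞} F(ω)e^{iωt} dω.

F[g](ω) = \frac{5 i \pi \left(6 - \omega\right) e^{- \frac{8 \left|{\omega - 6}\right|}{5}}}{16}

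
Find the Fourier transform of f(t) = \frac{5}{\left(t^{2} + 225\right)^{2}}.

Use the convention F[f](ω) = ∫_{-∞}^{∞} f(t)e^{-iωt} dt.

F(ω) = \frac{\pi \left(15 \left|{\omega}\right| + 1\right) e^{- 15 \left|{\omega}\right|}}{1350}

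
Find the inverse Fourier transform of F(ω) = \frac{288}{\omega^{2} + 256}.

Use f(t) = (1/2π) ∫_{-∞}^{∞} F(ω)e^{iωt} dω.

f(t) = 9 e^{- 16 \left|{t}\right|}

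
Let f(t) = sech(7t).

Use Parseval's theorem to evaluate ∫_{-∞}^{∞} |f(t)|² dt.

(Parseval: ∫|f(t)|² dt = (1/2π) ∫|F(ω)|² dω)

∫|f(t)|² dt = \frac{2}{7}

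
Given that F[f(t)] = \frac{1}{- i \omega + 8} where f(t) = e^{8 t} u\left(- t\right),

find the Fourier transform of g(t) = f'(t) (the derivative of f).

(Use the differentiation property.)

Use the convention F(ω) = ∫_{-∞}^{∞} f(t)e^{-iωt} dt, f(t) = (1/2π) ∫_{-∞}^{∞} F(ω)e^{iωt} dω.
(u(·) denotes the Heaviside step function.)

F[g](ω) = - \frac{\omega}{\omega + 8 i}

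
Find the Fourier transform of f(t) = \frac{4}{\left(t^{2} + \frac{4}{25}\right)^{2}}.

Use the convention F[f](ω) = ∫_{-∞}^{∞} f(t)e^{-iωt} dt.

F(ω) = \frac{25 \pi \left(2 \left|{\omega}\right| + 5\right) e^{- \frac{2 \left|{\omega}\right|}{5}}}{4}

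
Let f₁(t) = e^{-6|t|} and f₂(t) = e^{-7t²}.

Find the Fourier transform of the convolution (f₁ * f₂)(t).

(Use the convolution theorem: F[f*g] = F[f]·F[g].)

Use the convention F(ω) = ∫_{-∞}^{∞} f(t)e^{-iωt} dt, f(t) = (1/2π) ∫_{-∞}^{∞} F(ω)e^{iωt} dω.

F[f₁*f₂](ω) = \frac{12 \sqrt{7} \sqrt{\pi} e^{- \frac{\omega^{2}}{28}}}{7 \left(\omega^{2} + 36\right)}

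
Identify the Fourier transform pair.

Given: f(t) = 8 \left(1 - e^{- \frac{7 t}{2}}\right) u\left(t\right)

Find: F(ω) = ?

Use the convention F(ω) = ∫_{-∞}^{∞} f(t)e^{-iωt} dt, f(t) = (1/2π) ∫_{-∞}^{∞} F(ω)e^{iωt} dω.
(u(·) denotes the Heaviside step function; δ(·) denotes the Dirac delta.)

F(ω) = 8 \pi \delta\left(\omega\right) - \frac{28 i}{\omega \left(i \omega + \frac{7}{2}\right)}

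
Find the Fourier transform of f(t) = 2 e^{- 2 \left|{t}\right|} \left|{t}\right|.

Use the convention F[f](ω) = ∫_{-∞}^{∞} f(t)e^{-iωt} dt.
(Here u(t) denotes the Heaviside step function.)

F(ω) = \frac{4 \left(4 - \omega^{2}\right)}{\left(\omega^{2} + 4\right)^{2}}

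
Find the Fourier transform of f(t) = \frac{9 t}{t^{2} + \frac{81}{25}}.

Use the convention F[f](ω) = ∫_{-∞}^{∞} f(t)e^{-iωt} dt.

F(ω) = - 9 i \pi e^{- \frac{9 \left|{\omega}\right|}{5}} \operatorname{sign}{\left(\omega \right)}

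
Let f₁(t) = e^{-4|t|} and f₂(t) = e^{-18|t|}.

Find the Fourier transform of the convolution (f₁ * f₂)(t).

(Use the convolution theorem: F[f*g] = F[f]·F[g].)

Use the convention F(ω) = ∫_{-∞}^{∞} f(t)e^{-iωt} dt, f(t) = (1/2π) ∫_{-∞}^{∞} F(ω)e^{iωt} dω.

F[f₁*f₂](ω) = \frac{288}{\left(\omega^{2} + 16\right) \left(\omega^{2} + 324\right)}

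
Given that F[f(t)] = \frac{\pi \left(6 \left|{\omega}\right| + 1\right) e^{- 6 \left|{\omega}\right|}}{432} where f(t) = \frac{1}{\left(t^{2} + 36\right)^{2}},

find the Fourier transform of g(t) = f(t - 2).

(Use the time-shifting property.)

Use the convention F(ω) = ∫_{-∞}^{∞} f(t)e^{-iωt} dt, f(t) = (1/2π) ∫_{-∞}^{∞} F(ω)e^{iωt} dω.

F[g](ω) = \frac{\pi \left(6 \left|{\omega}\right| + 1\right) e^{- 2 i \omega - 6 \left|{\omega}\right|}}{432}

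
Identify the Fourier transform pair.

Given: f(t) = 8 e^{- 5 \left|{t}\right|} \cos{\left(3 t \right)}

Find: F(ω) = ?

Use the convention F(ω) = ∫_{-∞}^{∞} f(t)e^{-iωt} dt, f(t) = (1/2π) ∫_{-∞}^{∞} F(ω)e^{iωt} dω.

F(ω) = \frac{80 \left(\omega^{2} + 34\right)}{\omega^{4} + 32 \omega^{2} + 1156}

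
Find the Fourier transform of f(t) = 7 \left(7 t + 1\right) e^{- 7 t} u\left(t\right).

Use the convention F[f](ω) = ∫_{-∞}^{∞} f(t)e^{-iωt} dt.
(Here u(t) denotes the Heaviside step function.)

F(ω) = \frac{7 \left(- i \omega - 14\right)}{\omega^{2} - 14 i \omega - 49}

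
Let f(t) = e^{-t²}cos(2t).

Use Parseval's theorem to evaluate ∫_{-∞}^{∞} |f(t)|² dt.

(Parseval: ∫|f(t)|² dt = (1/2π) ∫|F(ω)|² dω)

∫|f(t)|² dt = \frac{\sqrt{2} \sqrt{\pi} \left(1 + e^{2}\right)}{4 e^{2}}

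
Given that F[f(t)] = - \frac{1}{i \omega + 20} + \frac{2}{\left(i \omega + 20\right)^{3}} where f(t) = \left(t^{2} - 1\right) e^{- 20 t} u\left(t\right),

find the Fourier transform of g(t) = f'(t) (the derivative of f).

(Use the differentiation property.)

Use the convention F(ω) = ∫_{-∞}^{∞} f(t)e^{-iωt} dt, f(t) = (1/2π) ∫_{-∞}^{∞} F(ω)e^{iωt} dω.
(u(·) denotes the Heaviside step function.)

F[g](ω) = \frac{i \omega \left(2 i \omega - \left(i \omega + 20\right)^{3} + 40\right)}{\left(i \omega + 20\right)^{4}}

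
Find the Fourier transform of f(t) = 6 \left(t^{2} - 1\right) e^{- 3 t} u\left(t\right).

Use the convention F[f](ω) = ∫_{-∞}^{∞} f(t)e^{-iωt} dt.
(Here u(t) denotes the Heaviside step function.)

F(ω) = \frac{6 \left(2 i \omega - \left(i \omega + 3\right)^{3} + 6\right)}{\left(i \omega + 3\right)^{4}}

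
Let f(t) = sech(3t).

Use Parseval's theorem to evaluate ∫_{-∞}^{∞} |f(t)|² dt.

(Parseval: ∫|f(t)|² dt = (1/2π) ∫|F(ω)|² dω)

∫|f(t)|² dt = \frac{2}{3}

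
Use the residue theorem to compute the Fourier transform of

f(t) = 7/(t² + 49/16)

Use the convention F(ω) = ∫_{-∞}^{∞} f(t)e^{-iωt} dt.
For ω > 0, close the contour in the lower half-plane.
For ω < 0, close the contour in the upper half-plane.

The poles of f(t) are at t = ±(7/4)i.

Let g(z) = f(z)e^{-iωz}; for large |z| the factor e^{-iωz} decays in the lower half-plane when ω > 0 and in the upper half-plane when ω < 0.

Case ω > 0 (lower half-plane, clockwise contour ⇒ F(ω) = -2πi·ΣRes):
  Res_{z = - \frac{7 i}{4}} g(z) = 2 i e^{- \frac{7 \omega}{4}}
  F(ω) = -2πi·ΣRes = 4 \pi e^{- \frac{7 \omega}{4}}

Case ω < 0 (upper half-plane, counterclockwise contour ⇒ F(ω) = +2πi·ΣRes):
  Res_{z = \frac{7 i}{4}} g(z) = - 2 i e^{\frac{7 \omega}{4}}
  F(ω) = 2πi·ΣRes = 4 \pi e^{\frac{7 \omega}{4}}

Both cases combine into a single formula in |ω|:

F(ω) = 4 \pi e^{- \frac{7 \left|{\omega}\right|}{4}}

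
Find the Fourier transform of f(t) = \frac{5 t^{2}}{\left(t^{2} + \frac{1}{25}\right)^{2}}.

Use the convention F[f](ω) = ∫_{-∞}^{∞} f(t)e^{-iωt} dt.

F(ω) = \frac{5 \pi \left(5 - \left|{\omega}\right|\right) e^{- \frac{\left|{\omega}\right|}{5}}}{2}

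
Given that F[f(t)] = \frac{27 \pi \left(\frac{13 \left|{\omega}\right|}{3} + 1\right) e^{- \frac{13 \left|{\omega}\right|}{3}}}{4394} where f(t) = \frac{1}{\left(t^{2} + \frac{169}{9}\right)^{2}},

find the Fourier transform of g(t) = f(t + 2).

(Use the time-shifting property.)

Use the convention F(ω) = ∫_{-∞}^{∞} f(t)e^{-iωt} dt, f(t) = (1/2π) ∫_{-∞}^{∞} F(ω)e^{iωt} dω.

F[g](ω) = \frac{9 \pi \left(13 \left|{\omega}\right| + 3\right) e^{2 i \omega - \frac{13 \left|{\omega}\right|}{3}}}{4394}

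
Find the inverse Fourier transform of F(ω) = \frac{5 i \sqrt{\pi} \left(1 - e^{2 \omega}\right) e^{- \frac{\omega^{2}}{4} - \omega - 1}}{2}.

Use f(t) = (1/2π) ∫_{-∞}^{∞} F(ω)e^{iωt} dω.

f(t) = 5 e^{- t^{2}} \sin{\left(2 t \right)}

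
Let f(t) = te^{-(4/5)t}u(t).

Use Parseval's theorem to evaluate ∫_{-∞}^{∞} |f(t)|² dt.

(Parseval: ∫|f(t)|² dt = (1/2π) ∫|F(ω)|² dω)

∫|f(t)|² dt = \frac{125}{256}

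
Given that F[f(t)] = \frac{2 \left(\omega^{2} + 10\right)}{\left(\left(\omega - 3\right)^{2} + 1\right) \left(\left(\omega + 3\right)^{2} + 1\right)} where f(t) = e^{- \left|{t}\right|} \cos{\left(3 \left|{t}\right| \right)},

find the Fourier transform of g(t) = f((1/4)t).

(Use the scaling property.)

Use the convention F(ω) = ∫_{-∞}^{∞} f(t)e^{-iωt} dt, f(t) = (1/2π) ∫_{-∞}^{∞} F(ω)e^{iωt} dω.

F[g](ω) = \frac{4 \left(8 \omega^{2} + 5\right)}{64 \omega^{4} - 64 \omega^{2} + 25}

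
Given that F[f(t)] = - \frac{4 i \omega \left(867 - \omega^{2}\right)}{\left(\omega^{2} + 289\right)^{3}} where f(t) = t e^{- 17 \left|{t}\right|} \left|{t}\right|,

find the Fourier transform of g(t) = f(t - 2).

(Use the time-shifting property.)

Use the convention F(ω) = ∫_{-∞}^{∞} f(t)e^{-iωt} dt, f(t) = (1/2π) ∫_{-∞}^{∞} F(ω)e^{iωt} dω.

F[g](ω) = \frac{4 i \omega \left(\omega^{2} - 867\right) e^{- 2 i \omega}}{\left(\omega^{2} + 289\right)^{3}}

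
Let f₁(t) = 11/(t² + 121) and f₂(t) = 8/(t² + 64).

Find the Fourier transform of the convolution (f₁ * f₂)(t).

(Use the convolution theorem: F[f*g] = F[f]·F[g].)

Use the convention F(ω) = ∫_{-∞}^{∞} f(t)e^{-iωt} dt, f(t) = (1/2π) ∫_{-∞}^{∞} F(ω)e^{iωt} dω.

F[f₁*f₂](ω) = \pi^{2} e^{- 19 \left|{\omega}\right|}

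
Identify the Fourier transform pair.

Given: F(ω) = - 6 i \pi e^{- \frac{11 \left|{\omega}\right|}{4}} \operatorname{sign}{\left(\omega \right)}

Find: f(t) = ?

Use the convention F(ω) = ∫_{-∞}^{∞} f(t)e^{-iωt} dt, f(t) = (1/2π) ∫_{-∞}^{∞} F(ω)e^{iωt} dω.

f(t) = \frac{6 t}{t^{2} + \frac{121}{16}}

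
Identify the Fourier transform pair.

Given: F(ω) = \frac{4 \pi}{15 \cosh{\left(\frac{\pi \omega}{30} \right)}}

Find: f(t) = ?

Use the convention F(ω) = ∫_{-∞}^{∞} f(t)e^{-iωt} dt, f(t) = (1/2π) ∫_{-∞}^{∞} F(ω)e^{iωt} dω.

f(t) = \frac{8}{e^{15 t} + e^{- 15 t}}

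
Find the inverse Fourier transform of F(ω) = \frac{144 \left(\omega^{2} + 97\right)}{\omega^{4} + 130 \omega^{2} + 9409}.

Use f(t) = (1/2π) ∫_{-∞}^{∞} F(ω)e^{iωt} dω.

f(t) = 8 e^{- 9 \left|{t}\right|} \cos{\left(4 \left|{t}\right| \right)}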